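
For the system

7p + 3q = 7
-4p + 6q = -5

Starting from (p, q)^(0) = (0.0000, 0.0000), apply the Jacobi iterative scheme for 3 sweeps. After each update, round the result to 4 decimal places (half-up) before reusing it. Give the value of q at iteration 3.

Iteration 1:
  p = (7 - (3)·0.0000) / (7) = 1.0000
  q = (-5 - (-4)·0.0000) / (6) = -0.8333
Iteration 2:
  p = (7 - (3)·-0.8333) / (7) = 1.3571
  q = (-5 - (-4)·1.0000) / (6) = -0.1667
Iteration 3:
  p = (7 - (3)·-0.1667) / (7) = 1.0714
  q = (-5 - (-4)·1.3571) / (6) = 0.0714

0.0714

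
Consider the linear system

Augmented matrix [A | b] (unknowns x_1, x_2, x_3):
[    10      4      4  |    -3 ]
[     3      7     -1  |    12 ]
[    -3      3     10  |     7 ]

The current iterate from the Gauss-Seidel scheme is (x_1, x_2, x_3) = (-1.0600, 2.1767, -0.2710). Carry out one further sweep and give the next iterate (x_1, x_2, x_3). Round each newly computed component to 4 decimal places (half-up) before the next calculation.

One sweep:
  x_1 = (-3 - (4)·2.1767 - (4)·-0.2710) / (10) = -1.0623
  x_2 = (12 - (3)·-1.0623 - (-1)·-0.2710) / (7) = 2.1308
  x_3 = (7 - (-3)·-1.0623 - (3)·2.1308) / (10) = -0.2579

(-1.0623, 2.1308, -0.2579)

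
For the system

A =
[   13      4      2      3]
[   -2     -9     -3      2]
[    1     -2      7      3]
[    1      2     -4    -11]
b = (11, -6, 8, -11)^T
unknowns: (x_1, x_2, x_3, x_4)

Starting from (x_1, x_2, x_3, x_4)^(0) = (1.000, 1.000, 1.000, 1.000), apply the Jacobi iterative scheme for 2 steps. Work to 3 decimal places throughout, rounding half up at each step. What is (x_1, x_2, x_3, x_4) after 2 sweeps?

(0.402, 0.549, 0.826, 0.763)

Iteration 1:
  x_1 = (11 - (4)·1.000 - (2)·1.000 - (3)·1.000) / (13) = 0.154
  x_2 = (-6 - (-2)·1.000 - (-3)·1.000 - (2)·1.000) / (-9) = 0.333
  x_3 = (8 - (1)·1.000 - (-2)·1.000 - (3)·1.000) / (7) = 0.857
  x_4 = (-11 - (1)·1.000 - (2)·1.000 - (-4)·1.000) / (-11) = 0.909
Iteration 2:
  x_1 = (11 - (4)·0.333 - (2)·0.857 - (3)·0.909) / (13) = 0.402
  x_2 = (-6 - (-2)·0.154 - (-3)·0.857 - (2)·0.909) / (-9) = 0.549
  x_3 = (8 - (1)·0.154 - (-2)·0.333 - (3)·0.909) / (7) = 0.826
  x_4 = (-11 - (1)·0.154 - (2)·0.333 - (-4)·0.857) / (-11) = 0.763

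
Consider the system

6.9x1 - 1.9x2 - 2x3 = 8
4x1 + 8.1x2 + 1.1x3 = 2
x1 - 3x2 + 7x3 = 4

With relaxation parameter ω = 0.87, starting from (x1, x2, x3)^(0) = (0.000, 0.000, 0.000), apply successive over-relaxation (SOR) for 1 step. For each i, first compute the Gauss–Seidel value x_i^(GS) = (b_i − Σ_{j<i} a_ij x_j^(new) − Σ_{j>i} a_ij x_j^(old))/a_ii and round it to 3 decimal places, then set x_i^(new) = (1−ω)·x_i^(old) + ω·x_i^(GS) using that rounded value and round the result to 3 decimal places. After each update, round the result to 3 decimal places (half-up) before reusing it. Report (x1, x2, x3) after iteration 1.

Iteration 1:
  x1: GS value = (8 - (-1.9)·0.000 - (-2)·0.000) / (6.9) = 1.159;  x1 ← (1−ω)·0.000 + ω·1.159 = 1.008
  x2: GS value = (2 - (4)·1.008 - (1.1)·0.000) / (8.1) = -0.251;  x2 ← (1−ω)·0.000 + ω·-0.251 = -0.218
  x3: GS value = (4 - (1)·1.008 - (-3)·-0.218) / (7) = 0.334;  x3 ← (1−ω)·0.000 + ω·0.334 = 0.291

(1.008, -0.218, 0.291)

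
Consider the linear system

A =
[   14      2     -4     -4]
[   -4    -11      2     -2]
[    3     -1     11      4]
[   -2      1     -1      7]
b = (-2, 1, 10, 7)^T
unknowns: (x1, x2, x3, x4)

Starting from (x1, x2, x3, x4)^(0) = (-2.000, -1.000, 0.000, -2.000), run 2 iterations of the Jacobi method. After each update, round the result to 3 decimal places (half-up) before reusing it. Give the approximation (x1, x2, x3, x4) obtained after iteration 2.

Iteration 1:
  x1 = (-2 - (2)·-1.000 - (-4)·0.000 - (-4)·-2.000) / (14) = -0.571
  x2 = (1 - (-4)·-2.000 - (2)·0.000 - (-2)·-2.000) / (-11) = 1.000
  x3 = (10 - (3)·-2.000 - (-1)·-1.000 - (4)·-2.000) / (11) = 2.091
  x4 = (7 - (-2)·-2.000 - (1)·-1.000 - (-1)·0.000) / (7) = 0.571
Iteration 2:
  x1 = (-2 - (2)·1.000 - (-4)·2.091 - (-4)·0.571) / (14) = 0.475
  x2 = (1 - (-4)·-0.571 - (2)·2.091 - (-2)·0.571) / (-11) = 0.393
  x3 = (10 - (3)·-0.571 - (-1)·1.000 - (4)·0.571) / (11) = 0.948
  x4 = (7 - (-2)·-0.571 - (1)·1.000 - (-1)·2.091) / (7) = 0.993

(0.475, 0.393, 0.948, 0.993)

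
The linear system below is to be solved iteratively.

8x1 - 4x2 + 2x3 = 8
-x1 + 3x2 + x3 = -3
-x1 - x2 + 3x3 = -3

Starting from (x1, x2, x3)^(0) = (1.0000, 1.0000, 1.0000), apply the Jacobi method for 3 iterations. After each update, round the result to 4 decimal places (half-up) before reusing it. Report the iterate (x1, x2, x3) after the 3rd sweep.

Iteration 1:
  x1 = (8 - (-4)·1.0000 - (2)·1.0000) / (8) = 1.2500
  x2 = (-3 - (-1)·1.0000 - (1)·1.0000) / (3) = -1.0000
  x3 = (-3 - (-1)·1.0000 - (-1)·1.0000) / (3) = -0.3333
Iteration 2:
  x1 = (8 - (-4)·-1.0000 - (2)·-0.3333) / (8) = 0.5833
  x2 = (-3 - (-1)·1.2500 - (1)·-0.3333) / (3) = -0.4722
  x3 = (-3 - (-1)·1.2500 - (-1)·-1.0000) / (3) = -0.9167
Iteration 3:
  x1 = (8 - (-4)·-0.4722 - (2)·-0.9167) / (8) = 0.9931
  x2 = (-3 - (-1)·0.5833 - (1)·-0.9167) / (3) = -0.5000
  x3 = (-3 - (-1)·0.5833 - (-1)·-0.4722) / (3) = -0.9630

(0.9931, -0.5000, -0.9630)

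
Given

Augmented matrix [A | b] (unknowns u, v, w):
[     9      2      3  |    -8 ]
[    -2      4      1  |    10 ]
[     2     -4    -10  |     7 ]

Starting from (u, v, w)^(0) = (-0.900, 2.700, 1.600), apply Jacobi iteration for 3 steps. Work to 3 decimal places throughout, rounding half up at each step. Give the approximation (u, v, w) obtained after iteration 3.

Iteration 1:
  u = (-8 - (2)·2.700 - (3)·1.600) / (9) = -2.022
  v = (10 - (-2)·-0.900 - (1)·1.600) / (4) = 1.650
  w = (7 - (2)·-0.900 - (-4)·2.700) / (-10) = -1.960
Iteration 2:
  u = (-8 - (2)·1.650 - (3)·-1.960) / (9) = -0.602
  v = (10 - (-2)·-2.022 - (1)·-1.960) / (4) = 1.979
  w = (7 - (2)·-2.022 - (-4)·1.650) / (-10) = -1.764
Iteration 3:
  u = (-8 - (2)·1.979 - (3)·-1.764) / (9) = -0.741
  v = (10 - (-2)·-0.602 - (1)·-1.764) / (4) = 2.640
  w = (7 - (2)·-0.602 - (-4)·1.979) / (-10) = -1.612

(-0.741, 2.640, -1.612)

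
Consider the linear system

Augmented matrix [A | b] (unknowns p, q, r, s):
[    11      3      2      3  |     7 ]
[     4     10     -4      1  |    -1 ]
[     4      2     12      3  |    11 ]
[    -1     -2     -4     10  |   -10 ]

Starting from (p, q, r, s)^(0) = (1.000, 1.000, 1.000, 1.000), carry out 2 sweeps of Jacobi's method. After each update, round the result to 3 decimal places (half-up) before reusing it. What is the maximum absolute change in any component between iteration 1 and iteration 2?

Iteration 1:
  p = (7 - (3)·1.000 - (2)·1.000 - (3)·1.000) / (11) = -0.091
  q = (-1 - (4)·1.000 - (-4)·1.000 - (1)·1.000) / (10) = -0.200
  r = (11 - (4)·1.000 - (2)·1.000 - (3)·1.000) / (12) = 0.167
  s = (-10 - (-1)·1.000 - (-2)·1.000 - (-4)·1.000) / (10) = -0.300
Iteration 2:
  p = (7 - (3)·-0.200 - (2)·0.167 - (3)·-0.300) / (11) = 0.742
  q = (-1 - (4)·-0.091 - (-4)·0.167 - (1)·-0.300) / (10) = 0.033
  r = (11 - (4)·-0.091 - (2)·-0.200 - (3)·-0.300) / (12) = 1.055
  s = (-10 - (-1)·-0.091 - (-2)·-0.200 - (-4)·0.167) / (10) = -0.982
Change: (0.833, 0.233, 0.888, -0.682) → max |·| = 0.888

0.888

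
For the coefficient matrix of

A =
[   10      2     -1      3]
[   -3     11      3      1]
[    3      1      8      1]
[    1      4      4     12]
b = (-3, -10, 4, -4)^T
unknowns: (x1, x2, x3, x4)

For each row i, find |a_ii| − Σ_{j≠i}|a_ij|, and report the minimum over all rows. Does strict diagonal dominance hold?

row 1: |10| − (2+1+3) = 4
row 2: |11| − (3+3+1) = 4
row 3: |8| − (3+1+1) = 3
row 4: |12| − (1+4+4) = 3
minimum over rows = 3 → strictly diagonally dominant (convergence guaranteed)

3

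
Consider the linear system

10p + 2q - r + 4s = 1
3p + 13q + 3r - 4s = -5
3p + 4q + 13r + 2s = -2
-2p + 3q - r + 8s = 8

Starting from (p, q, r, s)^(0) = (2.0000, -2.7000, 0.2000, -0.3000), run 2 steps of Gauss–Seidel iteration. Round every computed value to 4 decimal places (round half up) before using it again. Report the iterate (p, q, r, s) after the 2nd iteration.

Iteration 1:
  p = (1 - (2)·-2.7000 - (-1)·0.2000 - (4)·-0.3000) / (10) = 0.7800
  q = (-5 - (3)·0.7800 - (3)·0.2000 - (-4)·-0.3000) / (13) = -0.7031
  r = (-2 - (3)·0.7800 - (4)·-0.7031 - (2)·-0.3000) / (13) = -0.0714
  s = (8 - (-2)·0.7800 - (3)·-0.7031 - (-1)·-0.0714) / (8) = 1.4497
Iteration 2:
  p = (1 - (2)·-0.7031 - (-1)·-0.0714 - (4)·1.4497) / (10) = -0.3464
  q = (-5 - (3)·-0.3464 - (3)·-0.0714 - (-4)·1.4497) / (13) = 0.1579
  r = (-2 - (3)·-0.3464 - (4)·0.1579 - (2)·1.4497) / (13) = -0.3455
  s = (8 - (-2)·-0.3464 - (3)·0.1579 - (-1)·-0.3455) / (8) = 0.8110

(-0.3464, 0.1579, -0.3455, 0.8110)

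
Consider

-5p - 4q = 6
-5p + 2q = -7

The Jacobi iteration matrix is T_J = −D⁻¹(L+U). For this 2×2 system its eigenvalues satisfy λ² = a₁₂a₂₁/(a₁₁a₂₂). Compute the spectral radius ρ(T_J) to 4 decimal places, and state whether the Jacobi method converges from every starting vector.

a₁₂a₂₁/(a₁₁a₂₂) = (-4)·(-5) / ((-5)·(2)) = -2.000000
ρ = √|-2.000000| = √2.000000 = 1.4142
ρ > 1, so Jacobi diverges

1.4142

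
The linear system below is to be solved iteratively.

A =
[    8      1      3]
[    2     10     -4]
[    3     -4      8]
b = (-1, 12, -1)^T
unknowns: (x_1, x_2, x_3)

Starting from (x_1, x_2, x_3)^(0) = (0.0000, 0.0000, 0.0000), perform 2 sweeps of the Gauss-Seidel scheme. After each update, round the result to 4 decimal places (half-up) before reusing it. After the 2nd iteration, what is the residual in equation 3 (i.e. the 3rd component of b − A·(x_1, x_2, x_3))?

-0.0001

Iteration 1:
  x_1 = (-1 - (1)·0.0000 - (3)·0.0000) / (8) = -0.1250
  x_2 = (12 - (2)·-0.1250 - (-4)·0.0000) / (10) = 1.2250
  x_3 = (-1 - (3)·-0.1250 - (-4)·1.2250) / (8) = 0.5344
Iteration 2:
  x_1 = (-1 - (1)·1.2250 - (3)·0.5344) / (8) = -0.4785
  x_2 = (12 - (2)·-0.4785 - (-4)·0.5344) / (10) = 1.5095
  x_3 = (-1 - (3)·-0.4785 - (-4)·1.5095) / (8) = 0.8092
Residual b − A·x = (-1.1091, 1.0988, -0.0001)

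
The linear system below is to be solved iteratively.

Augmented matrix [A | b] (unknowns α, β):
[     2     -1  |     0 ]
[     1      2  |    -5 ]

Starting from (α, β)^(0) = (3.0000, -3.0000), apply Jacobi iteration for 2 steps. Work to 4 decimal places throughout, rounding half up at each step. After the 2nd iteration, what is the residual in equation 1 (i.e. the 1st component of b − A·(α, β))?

Iteration 1:
  α = (0 - (-1)·-3.0000) / (2) = -1.5000
  β = (-5 - (1)·3.0000) / (2) = -4.0000
Iteration 2:
  α = (0 - (-1)·-4.0000) / (2) = -2.0000
  β = (-5 - (1)·-1.5000) / (2) = -1.7500
Residual b − A·x = (2.2500, 0.5000)

2.2500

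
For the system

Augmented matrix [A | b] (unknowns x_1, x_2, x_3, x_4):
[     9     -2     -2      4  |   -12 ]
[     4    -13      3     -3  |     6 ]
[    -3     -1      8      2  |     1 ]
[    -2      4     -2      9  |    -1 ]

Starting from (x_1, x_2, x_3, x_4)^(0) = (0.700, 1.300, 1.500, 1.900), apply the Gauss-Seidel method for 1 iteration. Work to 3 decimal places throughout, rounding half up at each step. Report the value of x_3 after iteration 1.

-1.063

Iteration 1:
  x_1 = (-12 - (-2)·1.300 - (-2)·1.500 - (4)·1.900) / (9) = -1.556
  x_2 = (6 - (4)·-1.556 - (3)·1.500 - (-3)·1.900) / (-13) = -1.033
  x_3 = (1 - (-3)·-1.556 - (-1)·-1.033 - (2)·1.900) / (8) = -1.063
  x_4 = (-1 - (-2)·-1.556 - (4)·-1.033 - (-2)·-1.063) / (9) = -0.234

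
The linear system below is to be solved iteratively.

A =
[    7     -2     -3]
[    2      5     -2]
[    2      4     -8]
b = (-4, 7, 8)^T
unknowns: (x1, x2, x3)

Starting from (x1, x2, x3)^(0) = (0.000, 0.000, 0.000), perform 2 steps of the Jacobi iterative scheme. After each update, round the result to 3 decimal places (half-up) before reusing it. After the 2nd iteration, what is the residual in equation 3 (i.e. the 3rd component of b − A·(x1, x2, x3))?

0.744

Iteration 1:
  x1 = (-4 - (-2)·0.000 - (-3)·0.000) / (7) = -0.571
  x2 = (7 - (2)·0.000 - (-2)·0.000) / (5) = 1.400
  x3 = (8 - (2)·0.000 - (4)·0.000) / (-8) = -1.000
Iteration 2:
  x1 = (-4 - (-2)·1.400 - (-3)·-1.000) / (7) = -0.600
  x2 = (7 - (2)·-0.571 - (-2)·-1.000) / (5) = 1.228
  x3 = (8 - (2)·-0.571 - (4)·1.400) / (-8) = -0.443
Residual b − A·x = (1.327, 1.174, 0.744)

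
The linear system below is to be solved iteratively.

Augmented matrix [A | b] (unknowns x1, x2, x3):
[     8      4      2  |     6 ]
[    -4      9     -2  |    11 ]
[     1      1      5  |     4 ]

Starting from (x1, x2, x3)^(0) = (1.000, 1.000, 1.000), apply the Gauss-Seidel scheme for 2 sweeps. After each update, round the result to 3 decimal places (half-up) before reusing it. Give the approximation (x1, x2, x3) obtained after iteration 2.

(-0.100, 1.291, 0.562)

Iteration 1:
  x1 = (6 - (4)·1.000 - (2)·1.000) / (8) = 0.000
  x2 = (11 - (-4)·0.000 - (-2)·1.000) / (9) = 1.444
  x3 = (4 - (1)·0.000 - (1)·1.444) / (5) = 0.511
Iteration 2:
  x1 = (6 - (4)·1.444 - (2)·0.511) / (8) = -0.100
  x2 = (11 - (-4)·-0.100 - (-2)·0.511) / (9) = 1.291
  x3 = (4 - (1)·-0.100 - (1)·1.291) / (5) = 0.562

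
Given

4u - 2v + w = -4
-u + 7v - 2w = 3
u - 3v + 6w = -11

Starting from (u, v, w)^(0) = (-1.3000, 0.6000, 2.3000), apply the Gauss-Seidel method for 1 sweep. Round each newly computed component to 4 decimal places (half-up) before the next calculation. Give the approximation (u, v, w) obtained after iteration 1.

Iteration 1:
  u = (-4 - (-2)·0.6000 - (1)·2.3000) / (4) = -1.2750
  v = (3 - (-1)·-1.2750 - (-2)·2.3000) / (7) = 0.9036
  w = (-11 - (1)·-1.2750 - (-3)·0.9036) / (6) = -1.1690

(-1.2750, 0.9036, -1.1690)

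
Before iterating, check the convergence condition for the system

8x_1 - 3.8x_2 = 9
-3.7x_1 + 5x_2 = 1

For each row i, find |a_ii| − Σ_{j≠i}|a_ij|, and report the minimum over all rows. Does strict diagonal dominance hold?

1.3

row 1: |8| − (3.8) = 4.2
row 2: |5| − (3.7) = 1.3
minimum over rows = 1.3 → strictly diagonally dominant (convergence guaranteed)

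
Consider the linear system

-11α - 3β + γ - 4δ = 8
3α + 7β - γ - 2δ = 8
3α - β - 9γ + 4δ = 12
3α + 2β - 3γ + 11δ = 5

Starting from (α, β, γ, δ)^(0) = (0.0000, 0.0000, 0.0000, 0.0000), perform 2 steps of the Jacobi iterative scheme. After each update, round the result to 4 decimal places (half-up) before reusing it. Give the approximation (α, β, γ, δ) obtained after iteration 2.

(-1.3255, 1.3939, -1.5008, 0.0815)

Iteration 1:
  α = (8 - (-3)·0.0000 - (1)·0.0000 - (-4)·0.0000) / (-11) = -0.7273
  β = (8 - (3)·0.0000 - (-1)·0.0000 - (-2)·0.0000) / (7) = 1.1429
  γ = (12 - (3)·0.0000 - (-1)·0.0000 - (4)·0.0000) / (-9) = -1.3333
  δ = (5 - (3)·0.0000 - (2)·0.0000 - (-3)·0.0000) / (11) = 0.4545
Iteration 2:
  α = (8 - (-3)·1.1429 - (1)·-1.3333 - (-4)·0.4545) / (-11) = -1.3255
  β = (8 - (3)·-0.7273 - (-1)·-1.3333 - (-2)·0.4545) / (7) = 1.3939
  γ = (12 - (3)·-0.7273 - (-1)·1.1429 - (4)·0.4545) / (-9) = -1.5008
  δ = (5 - (3)·-0.7273 - (2)·1.1429 - (-3)·-1.3333) / (11) = 0.0815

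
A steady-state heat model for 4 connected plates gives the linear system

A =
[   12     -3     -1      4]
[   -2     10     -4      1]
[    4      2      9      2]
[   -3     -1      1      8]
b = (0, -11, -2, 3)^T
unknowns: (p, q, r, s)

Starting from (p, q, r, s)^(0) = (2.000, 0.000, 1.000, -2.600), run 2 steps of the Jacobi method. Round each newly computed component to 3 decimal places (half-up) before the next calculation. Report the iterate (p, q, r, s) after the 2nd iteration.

Iteration 1:
  p = (0 - (-3)·0.000 - (-1)·1.000 - (4)·-2.600) / (12) = 0.950
  q = (-11 - (-2)·2.000 - (-4)·1.000 - (1)·-2.600) / (10) = -0.040
  r = (-2 - (4)·2.000 - (2)·0.000 - (2)·-2.600) / (9) = -0.533
  s = (3 - (-3)·2.000 - (-1)·0.000 - (1)·1.000) / (8) = 1.000
Iteration 2:
  p = (0 - (-3)·-0.040 - (-1)·-0.533 - (4)·1.000) / (12) = -0.388
  q = (-11 - (-2)·0.950 - (-4)·-0.533 - (1)·1.000) / (10) = -1.223
  r = (-2 - (4)·0.950 - (2)·-0.040 - (2)·1.000) / (9) = -0.858
  s = (3 - (-3)·0.950 - (-1)·-0.040 - (1)·-0.533) / (8) = 0.793

(-0.388, -1.223, -0.858, 0.793)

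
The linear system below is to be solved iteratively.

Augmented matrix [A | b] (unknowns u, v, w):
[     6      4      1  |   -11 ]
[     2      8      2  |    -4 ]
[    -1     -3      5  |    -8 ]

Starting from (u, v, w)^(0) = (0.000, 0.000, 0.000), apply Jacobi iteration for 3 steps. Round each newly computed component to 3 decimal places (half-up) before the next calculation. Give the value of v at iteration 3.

0.375

Iteration 1:
  u = (-11 - (4)·0.000 - (1)·0.000) / (6) = -1.833
  v = (-4 - (2)·0.000 - (2)·0.000) / (8) = -0.500
  w = (-8 - (-1)·0.000 - (-3)·0.000) / (5) = -1.600
Iteration 2:
  u = (-11 - (4)·-0.500 - (1)·-1.600) / (6) = -1.233
  v = (-4 - (2)·-1.833 - (2)·-1.600) / (8) = 0.358
  w = (-8 - (-1)·-1.833 - (-3)·-0.500) / (5) = -2.267
Iteration 3:
  u = (-11 - (4)·0.358 - (1)·-2.267) / (6) = -1.694
  v = (-4 - (2)·-1.233 - (2)·-2.267) / (8) = 0.375
  w = (-8 - (-1)·-1.233 - (-3)·0.358) / (5) = -1.632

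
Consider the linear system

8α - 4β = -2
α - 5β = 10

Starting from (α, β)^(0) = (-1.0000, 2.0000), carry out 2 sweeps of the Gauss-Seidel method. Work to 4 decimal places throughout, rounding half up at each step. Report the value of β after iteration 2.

-2.2350

Iteration 1:
  α = (-2 - (-4)·2.0000) / (8) = 0.7500
  β = (10 - (1)·0.7500) / (-5) = -1.8500
Iteration 2:
  α = (-2 - (-4)·-1.8500) / (8) = -1.1750
  β = (10 - (1)·-1.1750) / (-5) = -2.2350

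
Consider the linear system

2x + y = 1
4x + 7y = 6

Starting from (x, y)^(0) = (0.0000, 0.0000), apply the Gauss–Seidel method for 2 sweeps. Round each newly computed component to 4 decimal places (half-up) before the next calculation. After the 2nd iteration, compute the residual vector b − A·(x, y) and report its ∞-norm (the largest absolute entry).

0.1633

Iteration 1:
  x = (1 - (1)·0.0000) / (2) = 0.5000
  y = (6 - (4)·0.5000) / (7) = 0.5714
Iteration 2:
  x = (1 - (1)·0.5714) / (2) = 0.2143
  y = (6 - (4)·0.2143) / (7) = 0.7347
Residual b − A·x = (-0.1633, -0.0001); ∞-norm = 0.1633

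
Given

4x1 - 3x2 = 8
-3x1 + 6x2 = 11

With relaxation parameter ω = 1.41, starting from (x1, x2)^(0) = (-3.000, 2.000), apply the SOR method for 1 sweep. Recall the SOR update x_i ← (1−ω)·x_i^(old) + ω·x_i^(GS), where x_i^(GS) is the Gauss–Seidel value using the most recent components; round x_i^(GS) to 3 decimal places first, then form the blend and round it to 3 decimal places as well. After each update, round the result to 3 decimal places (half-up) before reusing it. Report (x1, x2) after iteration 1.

(6.165, 6.112)

Iteration 1:
  x1: GS value = (8 - (-3)·2.000) / (4) = 3.500;  x1 ← (1−ω)·-3.000 + ω·3.500 = 6.165
  x2: GS value = (11 - (-3)·6.165) / (6) = 4.916;  x2 ← (1−ω)·2.000 + ω·4.916 = 6.112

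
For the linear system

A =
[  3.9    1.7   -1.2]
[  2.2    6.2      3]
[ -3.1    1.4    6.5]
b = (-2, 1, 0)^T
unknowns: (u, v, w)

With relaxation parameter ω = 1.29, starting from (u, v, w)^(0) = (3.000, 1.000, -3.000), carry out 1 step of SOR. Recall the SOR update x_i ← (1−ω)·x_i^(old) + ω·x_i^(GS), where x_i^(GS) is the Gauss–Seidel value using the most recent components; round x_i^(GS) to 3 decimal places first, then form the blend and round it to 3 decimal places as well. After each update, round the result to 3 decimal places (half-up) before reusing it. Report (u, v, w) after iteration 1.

Iteration 1:
  u: GS value = (-2 - (1.7)·1.000 - (-1.2)·-3.000) / (3.9) = -1.872;  u ← (1−ω)·3.000 + ω·-1.872 = -3.285
  v: GS value = (1 - (2.2)·-3.285 - (3)·-3.000) / (6.2) = 2.779;  v ← (1−ω)·1.000 + ω·2.779 = 3.295
  w: GS value = (0 - (-3.1)·-3.285 - (1.4)·3.295) / (6.5) = -2.276;  w ← (1−ω)·-3.000 + ω·-2.276 = -2.066

(-3.285, 3.295, -2.066)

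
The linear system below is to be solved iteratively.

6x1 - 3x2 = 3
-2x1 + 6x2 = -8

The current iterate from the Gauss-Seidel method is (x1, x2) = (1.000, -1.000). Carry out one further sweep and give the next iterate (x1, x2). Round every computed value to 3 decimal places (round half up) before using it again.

(0.000, -1.333)

One sweep:
  x1 = (3 - (-3)·-1.000) / (6) = 0.000
  x2 = (-8 - (-2)·0.000) / (6) = -1.333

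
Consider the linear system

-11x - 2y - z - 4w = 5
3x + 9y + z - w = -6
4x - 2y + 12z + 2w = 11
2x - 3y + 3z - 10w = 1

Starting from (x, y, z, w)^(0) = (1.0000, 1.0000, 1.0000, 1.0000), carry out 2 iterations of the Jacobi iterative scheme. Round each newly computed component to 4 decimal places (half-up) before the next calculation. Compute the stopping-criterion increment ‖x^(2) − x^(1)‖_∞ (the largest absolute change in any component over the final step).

Iteration 1:
  x = (5 - (-2)·1.0000 - (-1)·1.0000 - (-4)·1.0000) / (-11) = -1.0909
  y = (-6 - (3)·1.0000 - (1)·1.0000 - (-1)·1.0000) / (9) = -1.0000
  z = (11 - (4)·1.0000 - (-2)·1.0000 - (2)·1.0000) / (12) = 0.5833
  w = (1 - (2)·1.0000 - (-3)·1.0000 - (3)·1.0000) / (-10) = 0.1000
Iteration 2:
  x = (5 - (-2)·-1.0000 - (-1)·0.5833 - (-4)·0.1000) / (-11) = -0.3621
  y = (-6 - (3)·-1.0909 - (1)·0.5833 - (-1)·0.1000) / (9) = -0.3567
  z = (11 - (4)·-1.0909 - (-2)·-1.0000 - (2)·0.1000) / (12) = 1.0970
  w = (1 - (2)·-1.0909 - (-3)·-1.0000 - (3)·0.5833) / (-10) = 0.1568
Change: (0.7288, 0.6433, 0.5137, 0.0568) → max |·| = 0.7288

0.7288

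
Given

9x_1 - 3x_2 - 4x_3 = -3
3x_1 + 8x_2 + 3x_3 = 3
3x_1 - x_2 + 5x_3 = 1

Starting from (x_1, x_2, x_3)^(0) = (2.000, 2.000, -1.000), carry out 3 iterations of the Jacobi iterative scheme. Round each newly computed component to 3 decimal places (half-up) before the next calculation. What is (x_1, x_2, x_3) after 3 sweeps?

(-0.001, 0.500, 0.688)

Iteration 1:
  x_1 = (-3 - (-3)·2.000 - (-4)·-1.000) / (9) = -0.111
  x_2 = (3 - (3)·2.000 - (3)·-1.000) / (8) = 0.000
  x_3 = (1 - (3)·2.000 - (-1)·2.000) / (5) = -0.600
Iteration 2:
  x_1 = (-3 - (-3)·0.000 - (-4)·-0.600) / (9) = -0.600
  x_2 = (3 - (3)·-0.111 - (3)·-0.600) / (8) = 0.642
  x_3 = (1 - (3)·-0.111 - (-1)·0.000) / (5) = 0.267
Iteration 3:
  x_1 = (-3 - (-3)·0.642 - (-4)·0.267) / (9) = -0.001
  x_2 = (3 - (3)·-0.600 - (3)·0.267) / (8) = 0.500
  x_3 = (1 - (3)·-0.600 - (-1)·0.642) / (5) = 0.688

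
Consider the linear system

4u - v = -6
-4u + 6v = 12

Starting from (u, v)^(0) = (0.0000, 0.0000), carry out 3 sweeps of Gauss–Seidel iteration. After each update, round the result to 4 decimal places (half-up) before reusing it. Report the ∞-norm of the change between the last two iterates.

0.0417

Iteration 1:
  u = (-6 - (-1)·0.0000) / (4) = -1.5000
  v = (12 - (-4)·-1.5000) / (6) = 1.0000
Iteration 2:
  u = (-6 - (-1)·1.0000) / (4) = -1.2500
  v = (12 - (-4)·-1.2500) / (6) = 1.1667
Iteration 3:
  u = (-6 - (-1)·1.1667) / (4) = -1.2083
  v = (12 - (-4)·-1.2083) / (6) = 1.1945
Change: (0.0417, 0.0278) → max |·| = 0.0417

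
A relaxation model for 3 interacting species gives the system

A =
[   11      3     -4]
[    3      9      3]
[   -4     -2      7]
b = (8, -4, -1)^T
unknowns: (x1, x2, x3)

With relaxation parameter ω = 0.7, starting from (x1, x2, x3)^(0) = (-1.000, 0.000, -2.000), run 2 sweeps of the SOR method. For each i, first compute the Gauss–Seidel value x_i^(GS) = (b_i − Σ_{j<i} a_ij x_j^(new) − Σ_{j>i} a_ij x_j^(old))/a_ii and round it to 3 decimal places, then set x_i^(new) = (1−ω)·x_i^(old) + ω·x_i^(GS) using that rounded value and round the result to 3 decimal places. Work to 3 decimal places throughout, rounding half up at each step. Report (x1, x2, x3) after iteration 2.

Iteration 1:
  x1: GS value = (8 - (3)·0.000 - (-4)·-2.000) / (11) = 0.000;  x1 ← (1−ω)·-1.000 + ω·0.000 = -0.300
  x2: GS value = (-4 - (3)·-0.300 - (3)·-2.000) / (9) = 0.322;  x2 ← (1−ω)·0.000 + ω·0.322 = 0.225
  x3: GS value = (-1 - (-4)·-0.300 - (-2)·0.225) / (7) = -0.250;  x3 ← (1−ω)·-2.000 + ω·-0.250 = -0.775
Iteration 2:
  x1: GS value = (8 - (3)·0.225 - (-4)·-0.775) / (11) = 0.384;  x1 ← (1−ω)·-0.300 + ω·0.384 = 0.179
  x2: GS value = (-4 - (3)·0.179 - (3)·-0.775) / (9) = -0.246;  x2 ← (1−ω)·0.225 + ω·-0.246 = -0.105
  x3: GS value = (-1 - (-4)·0.179 - (-2)·-0.105) / (7) = -0.071;  x3 ← (1−ω)·-0.775 + ω·-0.071 = -0.282

(0.179, -0.105, -0.282)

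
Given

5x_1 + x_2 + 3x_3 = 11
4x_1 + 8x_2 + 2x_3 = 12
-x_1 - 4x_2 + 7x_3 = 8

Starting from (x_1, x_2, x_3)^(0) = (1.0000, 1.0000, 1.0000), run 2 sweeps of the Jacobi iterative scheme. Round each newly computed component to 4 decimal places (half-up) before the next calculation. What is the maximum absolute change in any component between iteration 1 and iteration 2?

Iteration 1:
  x_1 = (11 - (1)·1.0000 - (3)·1.0000) / (5) = 1.4000
  x_2 = (12 - (4)·1.0000 - (2)·1.0000) / (8) = 0.7500
  x_3 = (8 - (-1)·1.0000 - (-4)·1.0000) / (7) = 1.8571
Iteration 2:
  x_1 = (11 - (1)·0.7500 - (3)·1.8571) / (5) = 0.9357
  x_2 = (12 - (4)·1.4000 - (2)·1.8571) / (8) = 0.3357
  x_3 = (8 - (-1)·1.4000 - (-4)·0.7500) / (7) = 1.7714
Change: (-0.4643, -0.4143, -0.0857) → max |·| = 0.4643

0.4643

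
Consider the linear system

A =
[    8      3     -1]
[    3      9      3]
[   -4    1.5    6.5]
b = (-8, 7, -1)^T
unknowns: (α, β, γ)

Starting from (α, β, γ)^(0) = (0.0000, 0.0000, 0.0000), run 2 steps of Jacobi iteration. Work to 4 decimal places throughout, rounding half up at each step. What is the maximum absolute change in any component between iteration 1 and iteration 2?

Iteration 1:
  α = (-8 - (3)·0.0000 - (-1)·0.0000) / (8) = -1.0000
  β = (7 - (3)·0.0000 - (3)·0.0000) / (9) = 0.7778
  γ = (-1 - (-4)·0.0000 - (1.5)·0.0000) / (6.5) = -0.1538
Iteration 2:
  α = (-8 - (3)·0.7778 - (-1)·-0.1538) / (8) = -1.3109
  β = (7 - (3)·-1.0000 - (3)·-0.1538) / (9) = 1.1624
  γ = (-1 - (-4)·-1.0000 - (1.5)·0.7778) / (6.5) = -0.9487
Change: (-0.3109, 0.3846, -0.7949) → max |·| = 0.7949

0.7949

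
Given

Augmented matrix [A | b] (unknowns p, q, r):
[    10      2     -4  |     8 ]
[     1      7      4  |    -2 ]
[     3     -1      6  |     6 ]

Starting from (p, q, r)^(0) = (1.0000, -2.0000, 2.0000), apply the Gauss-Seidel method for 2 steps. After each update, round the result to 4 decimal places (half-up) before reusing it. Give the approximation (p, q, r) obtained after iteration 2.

(1.0286, -0.2694, 0.4408)

Iteration 1:
  p = (8 - (2)·-2.0000 - (-4)·2.0000) / (10) = 2.0000
  q = (-2 - (1)·2.0000 - (4)·2.0000) / (7) = -1.7143
  r = (6 - (3)·2.0000 - (-1)·-1.7143) / (6) = -0.2857
Iteration 2:
  p = (8 - (2)·-1.7143 - (-4)·-0.2857) / (10) = 1.0286
  q = (-2 - (1)·1.0286 - (4)·-0.2857) / (7) = -0.2694
  r = (6 - (3)·1.0286 - (-1)·-0.2694) / (6) = 0.4408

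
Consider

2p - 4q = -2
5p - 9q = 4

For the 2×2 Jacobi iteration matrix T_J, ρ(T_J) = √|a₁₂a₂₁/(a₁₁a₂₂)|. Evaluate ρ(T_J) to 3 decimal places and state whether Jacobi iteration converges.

a₁₂a₂₁/(a₁₁a₂₂) = (-4)·(5) / ((2)·(-9)) = 1.111111
ρ = √|1.111111| = √1.111111 = 1.054
ρ > 1, so Jacobi diverges

1.054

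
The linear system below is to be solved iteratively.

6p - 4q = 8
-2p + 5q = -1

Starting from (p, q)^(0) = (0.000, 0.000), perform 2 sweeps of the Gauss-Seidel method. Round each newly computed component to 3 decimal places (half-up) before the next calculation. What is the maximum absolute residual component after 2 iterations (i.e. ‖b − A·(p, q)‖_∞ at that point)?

0.358

Iteration 1:
  p = (8 - (-4)·0.000) / (6) = 1.333
  q = (-1 - (-2)·1.333) / (5) = 0.333
Iteration 2:
  p = (8 - (-4)·0.333) / (6) = 1.555
  q = (-1 - (-2)·1.555) / (5) = 0.422
Residual b − A·x = (0.358, 0.000); ∞-norm = 0.358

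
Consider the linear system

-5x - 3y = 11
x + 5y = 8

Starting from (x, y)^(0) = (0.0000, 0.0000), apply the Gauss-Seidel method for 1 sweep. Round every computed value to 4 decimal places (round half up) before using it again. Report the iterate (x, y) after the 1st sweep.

(-2.2000, 2.0400)

Iteration 1:
  x = (11 - (-3)·0.0000) / (-5) = -2.2000
  y = (8 - (1)·-2.2000) / (5) = 2.0400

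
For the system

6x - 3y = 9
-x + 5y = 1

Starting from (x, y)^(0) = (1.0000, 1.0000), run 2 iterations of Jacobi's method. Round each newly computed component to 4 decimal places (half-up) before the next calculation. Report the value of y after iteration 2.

0.6000

Iteration 1:
  x = (9 - (-3)·1.0000) / (6) = 2.0000
  y = (1 - (-1)·1.0000) / (5) = 0.4000
Iteration 2:
  x = (9 - (-3)·0.4000) / (6) = 1.7000
  y = (1 - (-1)·2.0000) / (5) = 0.6000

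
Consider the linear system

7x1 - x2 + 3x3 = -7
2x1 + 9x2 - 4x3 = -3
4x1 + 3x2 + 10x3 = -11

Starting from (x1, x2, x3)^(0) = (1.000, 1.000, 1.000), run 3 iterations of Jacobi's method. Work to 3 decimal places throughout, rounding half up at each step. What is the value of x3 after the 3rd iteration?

-0.748

Iteration 1:
  x1 = (-7 - (-1)·1.000 - (3)·1.000) / (7) = -1.286
  x2 = (-3 - (2)·1.000 - (-4)·1.000) / (9) = -0.111
  x3 = (-11 - (4)·1.000 - (3)·1.000) / (10) = -1.800
Iteration 2:
  x1 = (-7 - (-1)·-0.111 - (3)·-1.800) / (7) = -0.244
  x2 = (-3 - (2)·-1.286 - (-4)·-1.800) / (9) = -0.848
  x3 = (-11 - (4)·-1.286 - (3)·-0.111) / (10) = -0.552
Iteration 3:
  x1 = (-7 - (-1)·-0.848 - (3)·-0.552) / (7) = -0.885
  x2 = (-3 - (2)·-0.244 - (-4)·-0.552) / (9) = -0.524
  x3 = (-11 - (4)·-0.244 - (3)·-0.848) / (10) = -0.748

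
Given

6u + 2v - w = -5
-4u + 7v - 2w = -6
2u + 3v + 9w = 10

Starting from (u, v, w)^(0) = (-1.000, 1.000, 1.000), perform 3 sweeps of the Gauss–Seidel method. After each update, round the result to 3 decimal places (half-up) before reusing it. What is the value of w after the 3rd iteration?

Iteration 1:
  u = (-5 - (2)·1.000 - (-1)·1.000) / (6) = -1.000
  v = (-6 - (-4)·-1.000 - (-2)·1.000) / (7) = -1.143
  w = (10 - (2)·-1.000 - (3)·-1.143) / (9) = 1.714
Iteration 2:
  u = (-5 - (2)·-1.143 - (-1)·1.714) / (6) = -0.167
  v = (-6 - (-4)·-0.167 - (-2)·1.714) / (7) = -0.463
  w = (10 - (2)·-0.167 - (3)·-0.463) / (9) = 1.303
Iteration 3:
  u = (-5 - (2)·-0.463 - (-1)·1.303) / (6) = -0.462
  v = (-6 - (-4)·-0.462 - (-2)·1.303) / (7) = -0.749
  w = (10 - (2)·-0.462 - (3)·-0.749) / (9) = 1.463

1.463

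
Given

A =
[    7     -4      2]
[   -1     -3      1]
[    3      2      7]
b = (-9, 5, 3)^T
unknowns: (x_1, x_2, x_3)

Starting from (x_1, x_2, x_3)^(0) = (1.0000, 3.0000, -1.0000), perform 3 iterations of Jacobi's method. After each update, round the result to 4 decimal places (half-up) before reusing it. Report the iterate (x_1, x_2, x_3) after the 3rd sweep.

(-2.7629, -0.6123, 2.0719)

Iteration 1:
  x_1 = (-9 - (-4)·3.0000 - (2)·-1.0000) / (7) = 0.7143
  x_2 = (5 - (-1)·1.0000 - (1)·-1.0000) / (-3) = -2.3333
  x_3 = (3 - (3)·1.0000 - (2)·3.0000) / (7) = -0.8571
Iteration 2:
  x_1 = (-9 - (-4)·-2.3333 - (2)·-0.8571) / (7) = -2.3741
  x_2 = (5 - (-1)·0.7143 - (1)·-0.8571) / (-3) = -2.1905
  x_3 = (3 - (3)·0.7143 - (2)·-2.3333) / (7) = 0.7891
Iteration 3:
  x_1 = (-9 - (-4)·-2.1905 - (2)·0.7891) / (7) = -2.7629
  x_2 = (5 - (-1)·-2.3741 - (1)·0.7891) / (-3) = -0.6123
  x_3 = (3 - (3)·-2.3741 - (2)·-2.1905) / (7) = 2.0719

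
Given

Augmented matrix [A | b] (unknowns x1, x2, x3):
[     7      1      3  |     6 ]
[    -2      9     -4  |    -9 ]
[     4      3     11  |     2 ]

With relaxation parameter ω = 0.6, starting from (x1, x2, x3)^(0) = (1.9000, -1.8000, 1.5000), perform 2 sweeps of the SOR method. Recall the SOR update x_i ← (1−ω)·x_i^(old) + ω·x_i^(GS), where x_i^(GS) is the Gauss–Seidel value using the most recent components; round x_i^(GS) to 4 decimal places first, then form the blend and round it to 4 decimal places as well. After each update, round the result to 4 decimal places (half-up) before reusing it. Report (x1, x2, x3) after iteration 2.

Iteration 1:
  x1: GS value = (6 - (1)·-1.8000 - (3)·1.5000) / (7) = 0.4714;  x1 ← (1−ω)·1.9000 + ω·0.4714 = 1.0428
  x2: GS value = (-9 - (-2)·1.0428 - (-4)·1.5000) / (9) = -0.1016;  x2 ← (1−ω)·-1.8000 + ω·-0.1016 = -0.7810
  x3: GS value = (2 - (4)·1.0428 - (3)·-0.7810) / (11) = 0.0156;  x3 ← (1−ω)·1.5000 + ω·0.0156 = 0.6094
Iteration 2:
  x1: GS value = (6 - (1)·-0.7810 - (3)·0.6094) / (7) = 0.7075;  x1 ← (1−ω)·1.0428 + ω·0.7075 = 0.8416
  x2: GS value = (-9 - (-2)·0.8416 - (-4)·0.6094) / (9) = -0.5421;  x2 ← (1−ω)·-0.7810 + ω·-0.5421 = -0.6377
  x3: GS value = (2 - (4)·0.8416 - (3)·-0.6377) / (11) = 0.0497;  x3 ← (1−ω)·0.6094 + ω·0.0497 = 0.2736

(0.8416, -0.6377, 0.2736)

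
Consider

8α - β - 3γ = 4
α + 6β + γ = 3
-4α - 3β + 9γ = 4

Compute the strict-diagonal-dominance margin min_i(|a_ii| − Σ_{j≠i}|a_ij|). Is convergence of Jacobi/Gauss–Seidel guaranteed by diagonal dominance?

row 1: |8| − (1+3) = 4
row 2: |6| − (1+1) = 4
row 3: |9| − (4+3) = 2
minimum over rows = 2 → strictly diagonally dominant (convergence guaranteed)

2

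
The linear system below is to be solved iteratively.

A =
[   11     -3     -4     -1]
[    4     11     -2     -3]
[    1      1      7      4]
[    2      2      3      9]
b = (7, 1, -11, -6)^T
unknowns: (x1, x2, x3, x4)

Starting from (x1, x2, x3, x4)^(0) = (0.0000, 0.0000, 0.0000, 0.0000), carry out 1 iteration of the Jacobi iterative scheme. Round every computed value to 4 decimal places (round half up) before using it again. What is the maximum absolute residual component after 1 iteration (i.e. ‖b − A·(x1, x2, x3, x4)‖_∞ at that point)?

Iteration 1:
  x1 = (7 - (-3)·0.0000 - (-4)·0.0000 - (-1)·0.0000) / (11) = 0.6364
  x2 = (1 - (4)·0.0000 - (-2)·0.0000 - (-3)·0.0000) / (11) = 0.0909
  x3 = (-11 - (1)·0.0000 - (1)·0.0000 - (4)·0.0000) / (7) = -1.5714
  x4 = (-6 - (2)·0.0000 - (2)·0.0000 - (3)·0.0000) / (9) = -0.6667
Residual b − A·x = (-6.6800, -7.6884, 1.9393, 3.2599); ∞-norm = 7.6884

7.6884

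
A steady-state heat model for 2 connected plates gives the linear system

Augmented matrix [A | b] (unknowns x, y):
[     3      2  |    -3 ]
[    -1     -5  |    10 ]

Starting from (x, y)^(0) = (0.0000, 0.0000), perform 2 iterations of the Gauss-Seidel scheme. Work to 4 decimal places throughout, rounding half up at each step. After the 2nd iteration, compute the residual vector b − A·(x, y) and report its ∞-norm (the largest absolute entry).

0.4800

Iteration 1:
  x = (-3 - (2)·0.0000) / (3) = -1.0000
  y = (10 - (-1)·-1.0000) / (-5) = -1.8000
Iteration 2:
  x = (-3 - (2)·-1.8000) / (3) = 0.2000
  y = (10 - (-1)·0.2000) / (-5) = -2.0400
Residual b − A·x = (0.4800, 0.0000); ∞-norm = 0.4800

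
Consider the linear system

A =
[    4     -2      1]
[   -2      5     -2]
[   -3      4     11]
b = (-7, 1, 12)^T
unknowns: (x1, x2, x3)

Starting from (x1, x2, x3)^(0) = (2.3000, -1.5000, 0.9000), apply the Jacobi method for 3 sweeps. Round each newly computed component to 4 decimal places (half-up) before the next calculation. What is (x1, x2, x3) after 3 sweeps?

(-1.6947, -0.5066, 0.6555)

Iteration 1:
  x1 = (-7 - (-2)·-1.5000 - (1)·0.9000) / (4) = -2.7250
  x2 = (1 - (-2)·2.3000 - (-2)·0.9000) / (5) = 1.4800
  x3 = (12 - (-3)·2.3000 - (4)·-1.5000) / (11) = 2.2636
Iteration 2:
  x1 = (-7 - (-2)·1.4800 - (1)·2.2636) / (4) = -1.5759
  x2 = (1 - (-2)·-2.7250 - (-2)·2.2636) / (5) = 0.0154
  x3 = (12 - (-3)·-2.7250 - (4)·1.4800) / (11) = -0.1905
Iteration 3:
  x1 = (-7 - (-2)·0.0154 - (1)·-0.1905) / (4) = -1.6947
  x2 = (1 - (-2)·-1.5759 - (-2)·-0.1905) / (5) = -0.5066
  x3 = (12 - (-3)·-1.5759 - (4)·0.0154) / (11) = 0.6555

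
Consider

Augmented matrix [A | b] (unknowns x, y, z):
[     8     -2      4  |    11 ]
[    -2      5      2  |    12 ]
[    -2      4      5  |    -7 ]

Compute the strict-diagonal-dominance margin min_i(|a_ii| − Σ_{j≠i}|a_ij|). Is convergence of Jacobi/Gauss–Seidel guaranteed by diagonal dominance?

row 1: |8| − (2+4) = 2
row 2: |5| − (2+2) = 1
row 3: |5| − (2+4) = -1
minimum over rows = -1 → not strictly diagonally dominant

-1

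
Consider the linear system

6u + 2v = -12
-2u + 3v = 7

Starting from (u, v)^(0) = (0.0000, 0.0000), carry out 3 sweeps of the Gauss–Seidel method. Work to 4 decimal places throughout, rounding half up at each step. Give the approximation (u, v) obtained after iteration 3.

(-2.2593, 0.8271)

Iteration 1:
  u = (-12 - (2)·0.0000) / (6) = -2.0000
  v = (7 - (-2)·-2.0000) / (3) = 1.0000
Iteration 2:
  u = (-12 - (2)·1.0000) / (6) = -2.3333
  v = (7 - (-2)·-2.3333) / (3) = 0.7778
Iteration 3:
  u = (-12 - (2)·0.7778) / (6) = -2.2593
  v = (7 - (-2)·-2.2593) / (3) = 0.8271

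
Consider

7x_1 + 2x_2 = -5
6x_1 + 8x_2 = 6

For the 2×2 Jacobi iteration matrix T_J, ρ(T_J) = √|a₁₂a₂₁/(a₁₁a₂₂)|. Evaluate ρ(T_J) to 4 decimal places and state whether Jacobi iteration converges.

0.4629

a₁₂a₂₁/(a₁₁a₂₂) = (2)·(6) / ((7)·(8)) = 0.214286
ρ = √|0.214286| = √0.214286 = 0.4629
ρ < 1, so Jacobi converges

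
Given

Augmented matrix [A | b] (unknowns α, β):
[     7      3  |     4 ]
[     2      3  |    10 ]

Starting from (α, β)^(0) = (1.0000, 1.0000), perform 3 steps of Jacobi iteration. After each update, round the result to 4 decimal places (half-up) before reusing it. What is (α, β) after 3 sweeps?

Iteration 1:
  α = (4 - (3)·1.0000) / (7) = 0.1429
  β = (10 - (2)·1.0000) / (3) = 2.6667
Iteration 2:
  α = (4 - (3)·2.6667) / (7) = -0.5714
  β = (10 - (2)·0.1429) / (3) = 3.2381
Iteration 3:
  α = (4 - (3)·3.2381) / (7) = -0.8163
  β = (10 - (2)·-0.5714) / (3) = 3.7143

(-0.8163, 3.7143)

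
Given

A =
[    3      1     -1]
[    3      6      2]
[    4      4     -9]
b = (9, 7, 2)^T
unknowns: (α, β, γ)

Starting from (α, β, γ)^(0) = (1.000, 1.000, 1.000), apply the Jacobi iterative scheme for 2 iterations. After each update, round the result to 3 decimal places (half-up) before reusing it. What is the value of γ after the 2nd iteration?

Iteration 1:
  α = (9 - (1)·1.000 - (-1)·1.000) / (3) = 3.000
  β = (7 - (3)·1.000 - (2)·1.000) / (6) = 0.333
  γ = (2 - (4)·1.000 - (4)·1.000) / (-9) = 0.667
Iteration 2:
  α = (9 - (1)·0.333 - (-1)·0.667) / (3) = 3.111
  β = (7 - (3)·3.000 - (2)·0.667) / (6) = -0.556
  γ = (2 - (4)·3.000 - (4)·0.333) / (-9) = 1.259

1.259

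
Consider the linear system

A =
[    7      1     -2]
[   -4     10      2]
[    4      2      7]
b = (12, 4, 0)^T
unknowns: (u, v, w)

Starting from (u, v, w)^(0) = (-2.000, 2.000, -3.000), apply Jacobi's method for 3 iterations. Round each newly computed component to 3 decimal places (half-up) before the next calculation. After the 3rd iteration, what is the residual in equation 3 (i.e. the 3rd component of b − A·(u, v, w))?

-0.135

Iteration 1:
  u = (12 - (1)·2.000 - (-2)·-3.000) / (7) = 0.571
  v = (4 - (-4)·-2.000 - (2)·-3.000) / (10) = 0.200
  w = (0 - (4)·-2.000 - (2)·2.000) / (7) = 0.571
Iteration 2:
  u = (12 - (1)·0.200 - (-2)·0.571) / (7) = 1.849
  v = (4 - (-4)·0.571 - (2)·0.571) / (10) = 0.514
  w = (0 - (4)·0.571 - (2)·0.200) / (7) = -0.383
Iteration 3:
  u = (12 - (1)·0.514 - (-2)·-0.383) / (7) = 1.531
  v = (4 - (-4)·1.849 - (2)·-0.383) / (10) = 1.216
  w = (0 - (4)·1.849 - (2)·0.514) / (7) = -1.203
Residual b − A·x = (-2.339, 0.370, -0.135)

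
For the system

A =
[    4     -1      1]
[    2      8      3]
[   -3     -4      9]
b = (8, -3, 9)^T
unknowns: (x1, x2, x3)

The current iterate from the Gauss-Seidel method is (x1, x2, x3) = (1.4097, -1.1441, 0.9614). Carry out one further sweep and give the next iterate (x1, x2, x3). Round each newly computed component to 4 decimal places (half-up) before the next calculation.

One sweep:
  x1 = (8 - (-1)·-1.1441 - (1)·0.9614) / (4) = 1.4736
  x2 = (-3 - (2)·1.4736 - (3)·0.9614) / (8) = -1.1039
  x3 = (9 - (-3)·1.4736 - (-4)·-1.1039) / (9) = 1.0006

(1.4736, -1.1039, 1.0006)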